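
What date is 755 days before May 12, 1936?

April 18, 1934

Counting back 755 days from May 12, 1936.
Going back 12 days from May 12, 1936 reaches the end of the previous month; 755 − 12 = 743 left.
April 1936 has 30 days: 743 − 30 = 713 left.
March 1936 has 31 days: 713 − 31 = 682 left.
February 1936 has 29 days (1936 is a leap year): 682 − 29 = 653 left.
January 1936 has 31 days: 653 − 31 = 622 left.
December 1935 has 31 days: 622 − 31 = 591 left.
November 1935 has 30 days: 591 − 30 = 561 left.
October 1935 has 31 days: 561 − 31 = 530 left.
September 1935 has 30 days: 530 − 30 = 500 left.
August 1935 has 31 days: 500 − 31 = 469 left.
July 1935 has 31 days: 469 − 31 = 438 left.
June 1935 has 30 days: 438 − 30 = 408 left.
May 1935 has 31 days: 408 − 31 = 377 left.
April 1935 has 30 days: 377 − 30 = 347 left.
March 1935 has 31 days: 347 − 31 = 316 left.
February 1935 has 28 days (1935 is not a leap year): 316 − 28 = 288 left.
January 1935 has 31 days: 288 − 31 = 257 left.
December 1934 has 31 days: 257 − 31 = 226 left.
November 1934 has 30 days: 226 − 30 = 196 left.
October 1934 has 31 days: 196 − 31 = 165 left.
September 1934 has 30 days: 165 − 30 = 135 left.
August 1934 has 31 days: 135 − 31 = 104 left.
July 1934 has 31 days: 104 − 31 = 73 left.
June 1934 has 30 days: 73 − 30 = 43 left.
May 1934 has 31 days: 43 − 31 = 12 left.
April 1934 has 30 days; 30 − 12 = 18 → April 18, 1934.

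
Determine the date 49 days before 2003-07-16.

Counting back 49 days from July 16, 2003.
Going back 16 days from July 16, 2003 reaches the end of the previous month; 49 − 16 = 33 left.
June 2003 has 30 days: 33 − 30 = 3 left.
May 2003 has 31 days; 31 − 3 = 28 → May 28, 2003.

May 28, 2003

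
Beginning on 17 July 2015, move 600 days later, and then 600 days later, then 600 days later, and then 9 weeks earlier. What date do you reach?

Adding 600 days from July 17, 2015:
July has 31 days, so 31 − 17 = 14 days remain after July 17, 2015; 600 − 14 = 586 left.
August 2015 has 31 days: 586 − 31 = 555 left.
September 2015 has 30 days: 555 − 30 = 525 left.
October 2015 has 31 days: 525 − 31 = 494 left.
November 2015 has 30 days: 494 − 30 = 464 left.
December 2015 has 31 days: 464 − 31 = 433 left.
January 2016 has 31 days: 433 − 31 = 402 left.
February 2016 has 29 days (2016 is a leap year): 402 − 29 = 373 left.
March 2016 has 31 days: 373 − 31 = 342 left.
April 2016 has 30 days: 342 − 30 = 312 left.
May 2016 has 31 days: 312 − 31 = 281 left.
June 2016 has 30 days: 281 − 30 = 251 left.
July 2016 has 31 days: 251 − 31 = 220 left.
August 2016 has 31 days: 220 − 31 = 189 left.
September 2016 has 30 days: 189 − 30 = 159 left.
October 2016 has 31 days: 159 − 31 = 128 left.
November 2016 has 30 days: 128 − 30 = 98 left.
December 2016 has 31 days: 98 − 31 = 67 left.
January 2017 has 31 days: 67 − 31 = 36 left.
February 2017 has 28 days (2017 is not a leap year): 36 − 28 = 8 left.
8 days into March 2017 → March 8, 2017.
Advancing 600 days from March 8, 2017:
March has 31 days, so 31 − 8 = 23 days remain after March 8, 2017; 600 − 23 = 577 left.
April 2017 has 30 days: 577 − 30 = 547 left.
May 2017 has 31 days: 547 − 31 = 516 left.
June 2017 has 30 days: 516 − 30 = 486 left.
July 2017 has 31 days: 486 − 31 = 455 left.
August 2017 has 31 days: 455 − 31 = 424 left.
September 2017 has 30 days: 424 − 30 = 394 left.
October 2017 has 31 days: 394 − 31 = 363 left.
November 2017 has 30 days: 363 − 30 = 333 left.
December 2017 has 31 days: 333 − 31 = 302 left.
January 2018 has 31 days: 302 − 31 = 271 left.
February 2018 has 28 days (2018 is not a leap year): 271 − 28 = 243 left.
March 2018 has 31 days: 243 − 31 = 212 left.
April 2018 has 30 days: 212 − 30 = 182 left.
May 2018 has 31 days: 182 − 31 = 151 left.
June 2018 has 30 days: 151 − 30 = 121 left.
July 2018 has 31 days: 121 − 31 = 90 left.
August 2018 has 31 days: 90 − 31 = 59 left.
September 2018 has 30 days: 59 − 30 = 29 left.
29 days into October 2018 → October 29, 2018.
Advancing 600 days from October 29, 2018:
October has 31 days, so 31 − 29 = 2 days remain after October 29, 2018; 600 − 2 = 598 left.
November 2018 has 30 days: 598 − 30 = 568 left.
December 2018 has 31 days: 568 − 31 = 537 left.
January 2019 has 31 days: 537 − 31 = 506 left.
February 2019 has 28 days (2019 is not a leap year): 506 − 28 = 478 left.
March 2019 has 31 days: 478 − 31 = 447 left.
April 2019 has 30 days: 447 − 30 = 417 left.
May 2019 has 31 days: 417 − 31 = 386 left.
June 2019 has 30 days: 386 − 30 = 356 left.
July 2019 has 31 days: 356 − 31 = 325 left.
August 2019 has 31 days: 325 − 31 = 294 left.
September 2019 has 30 days: 294 − 30 = 264 left.
October 2019 has 31 days: 264 − 31 = 233 left.
November 2019 has 30 days: 233 − 30 = 203 left.
December 2019 has 31 days: 203 − 31 = 172 left.
January 2020 has 31 days: 172 − 31 = 141 left.
February 2020 has 29 days (2020 is a leap year): 141 − 29 = 112 left.
March 2020 has 31 days: 112 − 31 = 81 left.
April 2020 has 30 days: 81 − 30 = 51 left.
May 2020 has 31 days: 51 − 31 = 20 left.
20 days into June 2020 → June 20, 2020.
Subtracting 9 weeks (= 63 days) from June 20, 2020:
Going back 20 days from June 20, 2020 reaches the end of the previous month; 63 − 20 = 43 left.
May 2020 has 31 days: 43 − 31 = 12 left.
April 2020 has 30 days; 30 − 12 = 18 → April 18, 2020.

April 18, 2020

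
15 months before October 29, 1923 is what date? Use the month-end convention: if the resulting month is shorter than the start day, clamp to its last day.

July 29, 1922

Counting back 15 months from October 29, 1923.
month 10 − 15 = -5, which is month 7 of year 1922 → July 1922.
Day 29 is valid in July, giving July 29, 1922.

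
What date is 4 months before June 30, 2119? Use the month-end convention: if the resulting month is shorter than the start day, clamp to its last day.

Subtracting 4 months from June 30, 2119.
month 6 − 4 = 2 → February 2119.
February 2119 has only 28 days (2119 is not a leap year — relevant if February), and the start was day 30, so the date clamps to February 28, 2119.

February 28, 2119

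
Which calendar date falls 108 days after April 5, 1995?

Advancing 108 days from April 5, 1995.
April has 30 days, so 30 − 5 = 25 days remain after April 5, 1995; 108 − 25 = 83 left.
May 1995 has 31 days: 83 − 31 = 52 left.
June 1995 has 30 days: 52 − 30 = 22 left.
22 days into July 1995 → July 22, 1995.

July 22, 1995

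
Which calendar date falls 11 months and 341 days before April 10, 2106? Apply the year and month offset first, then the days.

June 3, 2104

Counting back 11 months and 341 days from April 10, 2106: first the month/year part, then the days.
month 4 − 11 = -7, which is month 5 of year 2105 → May 2105.
Day 10 is valid in May, giving May 10, 2105.
Now subtract 341 days from May 10, 2105.
Going back 10 days from May 10, 2105 reaches the end of the previous month; 341 − 10 = 331 left.
April 2105 has 30 days: 331 − 30 = 301 left.
March 2105 has 31 days: 301 − 31 = 270 left.
February 2105 has 28 days (2105 is not a leap year): 270 − 28 = 242 left.
January 2105 has 31 days: 242 − 31 = 211 left.
December 2104 has 31 days: 211 − 31 = 180 left.
November 2104 has 30 days: 180 − 30 = 150 left.
October 2104 has 31 days: 150 − 31 = 119 left.
September 2104 has 30 days: 119 − 30 = 89 left.
August 2104 has 31 days: 89 − 31 = 58 left.
July 2104 has 31 days: 58 − 31 = 27 left.
June 2104 has 30 days; 30 − 27 = 3 → June 3, 2104.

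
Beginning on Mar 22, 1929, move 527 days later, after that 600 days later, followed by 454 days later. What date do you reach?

Counting forward 527 days from March 22, 1929:
March has 31 days, so 31 − 22 = 9 days remain after March 22, 1929; 527 − 9 = 518 left.
April 1929 has 30 days: 518 − 30 = 488 left.
May 1929 has 31 days: 488 − 31 = 457 left.
June 1929 has 30 days: 457 − 30 = 427 left.
July 1929 has 31 days: 427 − 31 = 396 left.
August 1929 has 31 days: 396 − 31 = 365 left.
September 1929 has 30 days: 365 − 30 = 335 left.
October 1929 has 31 days: 335 − 31 = 304 left.
November 1929 has 30 days: 304 − 30 = 274 left.
December 1929 has 31 days: 274 − 31 = 243 left.
January 1930 has 31 days: 243 − 31 = 212 left.
February 1930 has 28 days (1930 is not a leap year): 212 − 28 = 184 left.
March 1930 has 31 days: 184 − 31 = 153 left.
April 1930 has 30 days: 153 − 30 = 123 left.
May 1930 has 31 days: 123 − 31 = 92 left.
June 1930 has 30 days: 92 − 30 = 62 left.
July 1930 has 31 days: 62 − 31 = 31 left.
31 days into August 1930 → August 31, 1930.
Advancing 600 days from August 31, 1930:
August has 31 days, so 31 − 31 = 0 days remain after August 31, 1930; 600 − 0 = 600 left.
September 1930 has 30 days: 600 − 30 = 570 left.
October 1930 has 31 days: 570 − 31 = 539 left.
November 1930 has 30 days: 539 − 30 = 509 left.
December 1930 has 31 days: 509 − 31 = 478 left.
January 1931 has 31 days: 478 − 31 = 447 left.
February 1931 has 28 days (1931 is not a leap year): 447 − 28 = 419 left.
March 1931 has 31 days: 419 − 31 = 388 left.
April 1931 has 30 days: 388 − 30 = 358 left.
May 1931 has 31 days: 358 − 31 = 327 left.
June 1931 has 30 days: 327 − 30 = 297 left.
July 1931 has 31 days: 297 − 31 = 266 left.
August 1931 has 31 days: 266 − 31 = 235 left.
September 1931 has 30 days: 235 − 30 = 205 left.
October 1931 has 31 days: 205 − 31 = 174 left.
November 1931 has 30 days: 174 − 30 = 144 left.
December 1931 has 31 days: 144 − 31 = 113 left.
January 1932 has 31 days: 113 − 31 = 82 left.
February 1932 has 29 days (1932 is a leap year): 82 − 29 = 53 left.
March 1932 has 31 days: 53 − 31 = 22 left.
22 days into April 1932 → April 22, 1932.
Advancing 454 days from April 22, 1932:
April has 30 days, so 30 − 22 = 8 days remain after April 22, 1932; 454 − 8 = 446 left.
May 1932 has 31 days: 446 − 31 = 415 left.
June 1932 has 30 days: 415 − 30 = 385 left.
July 1932 has 31 days: 385 − 31 = 354 left.
August 1932 has 31 days: 354 − 31 = 323 left.
September 1932 has 30 days: 323 − 30 = 293 left.
October 1932 has 31 days: 293 − 31 = 262 left.
November 1932 has 30 days: 262 − 30 = 232 left.
December 1932 has 31 days: 232 − 31 = 201 left.
January 1933 has 31 days: 201 − 31 = 170 left.
February 1933 has 28 days (1933 is not a leap year): 170 − 28 = 142 left.
March 1933 has 31 days: 142 − 31 = 111 left.
April 1933 has 30 days: 111 − 30 = 81 left.
May 1933 has 31 days: 81 − 31 = 50 left.
June 1933 has 30 days: 50 − 30 = 20 left.
20 days into July 1933 → July 20, 1933.

July 20, 1933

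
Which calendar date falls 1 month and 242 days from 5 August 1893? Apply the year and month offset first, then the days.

Counting forward 1 month and 242 days from August 5, 1893: first the month/year part, then the days.
month 8 + 1 = 9 → September 1893.
Day 5 is valid in September, giving September 5, 1893.
Now add 242 days from September 5, 1893.
September has 30 days, so 30 − 5 = 25 days remain after September 5, 1893; 242 − 25 = 217 left.
October 1893 has 31 days: 217 − 31 = 186 left.
November 1893 has 30 days: 186 − 30 = 156 left.
December 1893 has 31 days: 156 − 31 = 125 left.
January 1894 has 31 days: 125 − 31 = 94 left.
February 1894 has 28 days (1894 is not a leap year): 94 − 28 = 66 left.
March 1894 has 31 days: 66 − 31 = 35 left.
April 1894 has 30 days: 35 − 30 = 5 left.
5 days into May 1894 → May 5, 1894.

May 5, 1894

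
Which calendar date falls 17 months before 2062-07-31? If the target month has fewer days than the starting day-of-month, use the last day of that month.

February 28, 2061

Counting back 17 months from July 31, 2062.
month 7 − 17 = -10, which is month 2 of year 2061 → February 2061.
February 2061 has only 28 days (2061 is not a leap year — relevant if February), and the start was day 31, so the date clamps to February 28, 2061.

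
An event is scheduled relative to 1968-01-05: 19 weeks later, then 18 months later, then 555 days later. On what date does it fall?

Adding 19 weeks (= 133 days) from January 5, 1968:
January has 31 days, so 31 − 5 = 26 days remain after January 5, 1968; 133 − 26 = 107 left.
February 1968 has 29 days (1968 is a leap year): 107 − 29 = 78 left.
March 1968 has 31 days: 78 − 31 = 47 left.
April 1968 has 30 days: 47 − 30 = 17 left.
17 days into May 1968 → May 17, 1968.
Adding 18 months from May 17, 1968:
month 5 + 18 = 23, which is month 11 of year 1969 → November 1969.
Day 17 is valid in November, giving November 17, 1969.
Adding 555 days from November 17, 1969:
November has 30 days, so 30 − 17 = 13 days remain after November 17, 1969; 555 − 13 = 542 left.
December 1969 has 31 days: 542 − 31 = 511 left.
January 1970 has 31 days: 511 − 31 = 480 left.
February 1970 has 28 days (1970 is not a leap year): 480 − 28 = 452 left.
March 1970 has 31 days: 452 − 31 = 421 left.
April 1970 has 30 days: 421 − 30 = 391 left.
May 1970 has 31 days: 391 − 31 = 360 left.
June 1970 has 30 days: 360 − 30 = 330 left.
July 1970 has 31 days: 330 − 31 = 299 left.
August 1970 has 31 days: 299 − 31 = 268 left.
September 1970 has 30 days: 268 − 30 = 238 left.
October 1970 has 31 days: 238 − 31 = 207 left.
November 1970 has 30 days: 207 − 30 = 177 left.
December 1970 has 31 days: 177 − 31 = 146 left.
January 1971 has 31 days: 146 − 31 = 115 left.
February 1971 has 28 days (1971 is not a leap year): 115 − 28 = 87 left.
March 1971 has 31 days: 87 − 31 = 56 left.
April 1971 has 30 days: 56 − 30 = 26 left.
26 days into May 1971 → May 26, 1971.

May 26, 1971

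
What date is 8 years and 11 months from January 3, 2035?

December 3, 2043

Counting forward 8 years and 11 months from January 3, 2035.
+8 years → 2043; month 1 + 11 = 12 → December 2043.
Day 3 is valid in December, giving December 3, 2043.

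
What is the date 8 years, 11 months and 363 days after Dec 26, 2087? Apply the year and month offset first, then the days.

Advancing 8 years, 11 months and 363 days from December 26, 2087: first the month/year part, then the days.
+8 years → 2095; month 12 + 11 = 23, which is month 11 of year 2096 → November 2096.
Day 26 is valid in November, giving November 26, 2096.
Now add 363 days from November 26, 2096.
November has 30 days, so 30 − 26 = 4 days remain after November 26, 2096; 363 − 4 = 359 left.
December 2096 has 31 days: 359 − 31 = 328 left.
January 2097 has 31 days: 328 − 31 = 297 left.
February 2097 has 28 days (2097 is not a leap year): 297 − 28 = 269 left.
March 2097 has 31 days: 269 − 31 = 238 left.
April 2097 has 30 days: 238 − 30 = 208 left.
May 2097 has 31 days: 208 − 31 = 177 left.
June 2097 has 30 days: 177 − 30 = 147 left.
July 2097 has 31 days: 147 − 31 = 116 left.
August 2097 has 31 days: 116 − 31 = 85 left.
September 2097 has 30 days: 85 − 30 = 55 left.
October 2097 has 31 days: 55 − 31 = 24 left.
24 days into November 2097 → November 24, 2097.

November 24, 2097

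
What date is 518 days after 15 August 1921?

Advancing 518 days from August 15, 1921.
August has 31 days, so 31 − 15 = 16 days remain after August 15, 1921; 518 − 16 = 502 left.
September 1921 has 30 days: 502 − 30 = 472 left.
October 1921 has 31 days: 472 − 31 = 441 left.
November 1921 has 30 days: 441 − 30 = 411 left.
December 1921 has 31 days: 411 − 31 = 380 left.
January 1922 has 31 days: 380 − 31 = 349 left.
February 1922 has 28 days (1922 is not a leap year): 349 − 28 = 321 left.
March 1922 has 31 days: 321 − 31 = 290 left.
April 1922 has 30 days: 290 − 30 = 260 left.
May 1922 has 31 days: 260 − 31 = 229 left.
June 1922 has 30 days: 229 − 30 = 199 left.
July 1922 has 31 days: 199 − 31 = 168 left.
August 1922 has 31 days: 168 − 31 = 137 left.
September 1922 has 30 days: 137 − 30 = 107 left.
October 1922 has 31 days: 107 − 31 = 76 left.
November 1922 has 30 days: 76 − 30 = 46 left.
December 1922 has 31 days: 46 − 31 = 15 left.
15 days into January 1923 → January 15, 1923.

January 15, 1923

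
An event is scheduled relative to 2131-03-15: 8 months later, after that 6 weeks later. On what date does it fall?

December 27, 2131

Advancing 8 months from March 15, 2131:
month 3 + 8 = 11 → November 2131.
Day 15 is valid in November, giving November 15, 2131.
Counting forward 6 weeks (= 42 days) from November 15, 2131:
November has 30 days, so 30 − 15 = 15 days remain after November 15, 2131; 42 − 15 = 27 left.
27 days into December 2131 → December 27, 2131.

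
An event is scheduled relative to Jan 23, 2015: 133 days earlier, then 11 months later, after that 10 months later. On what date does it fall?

Subtracting 133 days from January 23, 2015:
Going back 23 days from January 23, 2015 reaches the end of the previous month; 133 − 23 = 110 left.
December 2014 has 31 days: 110 − 31 = 79 left.
November 2014 has 30 days: 79 − 30 = 49 left.
October 2014 has 31 days: 49 − 31 = 18 left.
September 2014 has 30 days; 30 − 18 = 12 → September 12, 2014.
Advancing 11 months from September 12, 2014:
month 9 + 11 = 20, which is month 8 of year 2015 → August 2015.
Day 12 is valid in August, giving August 12, 2015.
Adding 10 months from August 12, 2015:
month 8 + 10 = 18, which is month 6 of year 2016 → June 2016.
Day 12 is valid in June, giving June 12, 2016.

June 12, 2016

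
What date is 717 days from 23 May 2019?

May 9, 2021

Counting forward 717 days from May 23, 2019.
May has 31 days, so 31 − 23 = 8 days remain after May 23, 2019; 717 − 8 = 709 left.
June 2019 has 30 days: 709 − 30 = 679 left.
July 2019 has 31 days: 679 − 31 = 648 left.
August 2019 has 31 days: 648 − 31 = 617 left.
September 2019 has 30 days: 617 − 30 = 587 left.
October 2019 has 31 days: 587 − 31 = 556 left.
November 2019 has 30 days: 556 − 30 = 526 left.
December 2019 has 31 days: 526 − 31 = 495 left.
January 2020 has 31 days: 495 − 31 = 464 left.
February 2020 has 29 days (2020 is a leap year): 464 − 29 = 435 left.
March 2020 has 31 days: 435 − 31 = 404 left.
April 2020 has 30 days: 404 − 30 = 374 left.
May 2020 has 31 days: 374 − 31 = 343 left.
June 2020 has 30 days: 343 − 30 = 313 left.
July 2020 has 31 days: 313 − 31 = 282 left.
August 2020 has 31 days: 282 − 31 = 251 left.
September 2020 has 30 days: 251 − 30 = 221 left.
October 2020 has 31 days: 221 − 31 = 190 left.
November 2020 has 30 days: 190 − 30 = 160 left.
December 2020 has 31 days: 160 − 31 = 129 left.
January 2021 has 31 days: 129 − 31 = 98 left.
February 2021 has 28 days (2021 is not a leap year): 98 − 28 = 70 left.
March 2021 has 31 days: 70 − 31 = 39 left.
April 2021 has 30 days: 39 − 30 = 9 left.
9 days into May 2021 → May 9, 2021.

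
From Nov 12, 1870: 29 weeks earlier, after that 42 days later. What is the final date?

June 4, 1870

Going back 29 weeks (= 203 days) from November 12, 1870:
Going back 12 days from November 12, 1870 reaches the end of the previous month; 203 − 12 = 191 left.
October 1870 has 31 days: 191 − 31 = 160 left.
September 1870 has 30 days: 160 − 30 = 130 left.
August 1870 has 31 days: 130 − 31 = 99 left.
July 1870 has 31 days: 99 − 31 = 68 left.
June 1870 has 30 days: 68 − 30 = 38 left.
May 1870 has 31 days: 38 − 31 = 7 left.
April 1870 has 30 days; 30 − 7 = 23 → April 23, 1870.
Counting forward 42 days from April 23, 1870:
April has 30 days, so 30 − 23 = 7 days remain after April 23, 1870; 42 − 7 = 35 left.
May 1870 has 31 days: 35 − 31 = 4 left.
4 days into June 1870 → June 4, 1870.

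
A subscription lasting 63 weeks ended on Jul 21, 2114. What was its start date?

May 6, 2113

Subtracting 63 weeks = 441 days from July 21, 2114.
Going back 21 days from July 21, 2114 reaches the end of the previous month; 441 − 21 = 420 left.
June 2114 has 30 days: 420 − 30 = 390 left.
May 2114 has 31 days: 390 − 31 = 359 left.
April 2114 has 30 days: 359 − 30 = 329 left.
March 2114 has 31 days: 329 − 31 = 298 left.
February 2114 has 28 days (2114 is not a leap year): 298 − 28 = 270 left.
January 2114 has 31 days: 270 − 31 = 239 left.
December 2113 has 31 days: 239 − 31 = 208 left.
November 2113 has 30 days: 208 − 30 = 178 left.
October 2113 has 31 days: 178 − 31 = 147 left.
September 2113 has 30 days: 147 − 30 = 117 left.
August 2113 has 31 days: 117 − 31 = 86 left.
July 2113 has 31 days: 86 − 31 = 55 left.
June 2113 has 30 days: 55 − 30 = 25 left.
May 2113 has 31 days; 31 − 25 = 6 → May 6, 2113.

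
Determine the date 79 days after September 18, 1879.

December 6, 1879

Adding 79 days from September 18, 1879.
September has 30 days, so 30 − 18 = 12 days remain after September 18, 1879; 79 − 12 = 67 left.
October 1879 has 31 days: 67 − 31 = 36 left.
November 1879 has 30 days: 36 − 30 = 6 left.
6 days into December 1879 → December 6, 1879.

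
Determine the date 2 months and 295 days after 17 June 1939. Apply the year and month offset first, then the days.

Adding 2 months and 295 days from June 17, 1939: first the month/year part, then the days.
month 6 + 2 = 8 → August 1939.
Day 17 is valid in August, giving August 17, 1939.
Now add 295 days from August 17, 1939.
August has 31 days, so 31 − 17 = 14 days remain after August 17, 1939; 295 − 14 = 281 left.
September 1939 has 30 days: 281 − 30 = 251 left.
October 1939 has 31 days: 251 − 31 = 220 left.
November 1939 has 30 days: 220 − 30 = 190 left.
December 1939 has 31 days: 190 − 31 = 159 left.
January 1940 has 31 days: 159 − 31 = 128 left.
February 1940 has 29 days (1940 is a leap year): 128 − 29 = 99 left.
March 1940 has 31 days: 99 − 31 = 68 left.
April 1940 has 30 days: 68 − 30 = 38 left.
May 1940 has 31 days: 38 − 31 = 7 left.
7 days into June 1940 → June 7, 1940.

June 7, 1940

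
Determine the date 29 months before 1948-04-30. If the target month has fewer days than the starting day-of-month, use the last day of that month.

November 30, 1945

Counting back 29 months from April 30, 1948.
month 4 − 29 = -25, which is month 11 of year 1945 → November 1945.
Day 30 is valid in November, giving November 30, 1945.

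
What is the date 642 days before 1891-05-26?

Counting back 642 days from May 26, 1891.
Going back 26 days from May 26, 1891 reaches the end of the previous month; 642 − 26 = 616 left.
April 1891 has 30 days: 616 − 30 = 586 left.
March 1891 has 31 days: 586 − 31 = 555 left.
February 1891 has 28 days (1891 is not a leap year): 555 − 28 = 527 left.
January 1891 has 31 days: 527 − 31 = 496 left.
December 1890 has 31 days: 496 − 31 = 465 left.
November 1890 has 30 days: 465 − 30 = 435 left.
October 1890 has 31 days: 435 − 31 = 404 left.
September 1890 has 30 days: 404 − 30 = 374 left.
August 1890 has 31 days: 374 − 31 = 343 left.
July 1890 has 31 days: 343 − 31 = 312 left.
June 1890 has 30 days: 312 − 30 = 282 left.
May 1890 has 31 days: 282 − 31 = 251 left.
April 1890 has 30 days: 251 − 30 = 221 left.
March 1890 has 31 days: 221 − 31 = 190 left.
February 1890 has 28 days (1890 is not a leap year): 190 − 28 = 162 left.
January 1890 has 31 days: 162 − 31 = 131 left.
December 1889 has 31 days: 131 − 31 = 100 left.
November 1889 has 30 days: 100 − 30 = 70 left.
October 1889 has 31 days: 70 − 31 = 39 left.
September 1889 has 30 days: 39 − 30 = 9 left.
August 1889 has 31 days; 31 − 9 = 22 → August 22, 1889.

August 22, 1889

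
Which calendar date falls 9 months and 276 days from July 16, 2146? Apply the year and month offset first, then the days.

Counting forward 9 months and 276 days from July 16, 2146: first the month/year part, then the days.
month 7 + 9 = 16, which is month 4 of year 2147 → April 2147.
Day 16 is valid in April, giving April 16, 2147.
Now add 276 days from April 16, 2147.
April has 30 days, so 30 − 16 = 14 days remain after April 16, 2147; 276 − 14 = 262 left.
May 2147 has 31 days: 262 − 31 = 231 left.
June 2147 has 30 days: 231 − 30 = 201 left.
July 2147 has 31 days: 201 − 31 = 170 left.
August 2147 has 31 days: 170 − 31 = 139 left.
September 2147 has 30 days: 139 − 30 = 109 left.
October 2147 has 31 days: 109 − 31 = 78 left.
November 2147 has 30 days: 78 − 30 = 48 left.
December 2147 has 31 days: 48 − 31 = 17 left.
17 days into January 2148 → January 17, 2148.

January 17, 2148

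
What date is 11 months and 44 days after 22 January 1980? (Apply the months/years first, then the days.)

February 4, 1981

Advancing 11 months and 44 days from January 22, 1980: first the month/year part, then the days.
month 1 + 11 = 12 → December 1980.
Day 22 is valid in December, giving December 22, 1980.
Now add 44 days from December 22, 1980.
December has 31 days, so 31 − 22 = 9 days remain after December 22, 1980; 44 − 9 = 35 left.
January 1981 has 31 days: 35 − 31 = 4 left.
4 days into February 1981 → February 4, 1981.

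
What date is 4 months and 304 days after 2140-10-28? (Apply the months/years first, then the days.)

Adding 4 months and 304 days from October 28, 2140: first the month/year part, then the days.
month 10 + 4 = 14, which is month 2 of year 2141 → February 2141.
Day 28 is valid in February, giving February 28, 2141.
Now add 304 days from February 28, 2141.
February has 28 days, so 28 − 28 = 0 days remain after February 28, 2141; 304 − 0 = 304 left.
March 2141 has 31 days: 304 − 31 = 273 left.
April 2141 has 30 days: 273 − 30 = 243 left.
May 2141 has 31 days: 243 − 31 = 212 left.
June 2141 has 30 days: 212 − 30 = 182 left.
July 2141 has 31 days: 182 − 31 = 151 left.
August 2141 has 31 days: 151 − 31 = 120 left.
September 2141 has 30 days: 120 − 30 = 90 left.
October 2141 has 31 days: 90 − 31 = 59 left.
November 2141 has 30 days: 59 − 30 = 29 left.
29 days into December 2141 → December 29, 2141.

December 29, 2141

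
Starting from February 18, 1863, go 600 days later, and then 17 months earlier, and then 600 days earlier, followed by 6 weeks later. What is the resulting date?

Counting forward 600 days from February 18, 1863:
February has 28 days, so 28 − 18 = 10 days remain after February 18, 1863; 600 − 10 = 590 left.
March 1863 has 31 days: 590 − 31 = 559 left.
April 1863 has 30 days: 559 − 30 = 529 left.
May 1863 has 31 days: 529 − 31 = 498 left.
June 1863 has 30 days: 498 − 30 = 468 left.
July 1863 has 31 days: 468 − 31 = 437 left.
August 1863 has 31 days: 437 − 31 = 406 left.
September 1863 has 30 days: 406 − 30 = 376 left.
October 1863 has 31 days: 376 − 31 = 345 left.
November 1863 has 30 days: 345 − 30 = 315 left.
December 1863 has 31 days: 315 − 31 = 284 left.
January 1864 has 31 days: 284 − 31 = 253 left.
February 1864 has 29 days (1864 is a leap year): 253 − 29 = 224 left.
March 1864 has 31 days: 224 − 31 = 193 left.
April 1864 has 30 days: 193 − 30 = 163 left.
May 1864 has 31 days: 163 − 31 = 132 left.
June 1864 has 30 days: 132 − 30 = 102 left.
July 1864 has 31 days: 102 − 31 = 71 left.
August 1864 has 31 days: 71 − 31 = 40 left.
September 1864 has 30 days: 40 − 30 = 10 left.
10 days into October 1864 → October 10, 1864.
Subtracting 17 months from October 10, 1864:
month 10 − 17 = -7, which is month 5 of year 1863 → May 1863.
Day 10 is valid in May, giving May 10, 1863.
Going back 600 days from May 10, 1863:
Going back 10 days from May 10, 1863 reaches the end of the previous month; 600 − 10 = 590 left.
April 1863 has 30 days: 590 − 30 = 560 left.
March 1863 has 31 days: 560 − 31 = 529 left.
February 1863 has 28 days (1863 is not a leap year): 529 − 28 = 501 left.
January 1863 has 31 days: 501 − 31 = 470 left.
December 1862 has 31 days: 470 − 31 = 439 left.
November 1862 has 30 days: 439 − 30 = 409 left.
October 1862 has 31 days: 409 − 31 = 378 left.
September 1862 has 30 days: 378 − 30 = 348 left.
August 1862 has 31 days: 348 − 31 = 317 left.
July 1862 has 31 days: 317 − 31 = 286 left.
June 1862 has 30 days: 286 − 30 = 256 left.
May 1862 has 31 days: 256 − 31 = 225 left.
April 1862 has 30 days: 225 − 30 = 195 left.
March 1862 has 31 days: 195 − 31 = 164 left.
February 1862 has 28 days (1862 is not a leap year): 164 − 28 = 136 left.
January 1862 has 31 days: 136 − 31 = 105 left.
December 1861 has 31 days: 105 − 31 = 74 left.
November 1861 has 30 days: 74 − 30 = 44 left.
October 1861 has 31 days: 44 − 31 = 13 left.
September 1861 has 30 days; 30 − 13 = 17 → September 17, 1861.
Advancing 6 weeks (= 42 days) from September 17, 1861:
September has 30 days, so 30 − 17 = 13 days remain after September 17, 1861; 42 − 13 = 29 left.
29 days into October 1861 → October 29, 1861.

October 29, 1861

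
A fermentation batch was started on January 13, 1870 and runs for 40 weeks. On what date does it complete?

Adding 40 weeks = 280 days from January 13, 1870.
January has 31 days, so 31 − 13 = 18 days remain after January 13, 1870; 280 − 18 = 262 left.
February 1870 has 28 days (1870 is not a leap year): 262 − 28 = 234 left.
March 1870 has 31 days: 234 − 31 = 203 left.
April 1870 has 30 days: 203 − 30 = 173 left.
May 1870 has 31 days: 173 − 31 = 142 left.
June 1870 has 30 days: 142 − 30 = 112 left.
July 1870 has 31 days: 112 − 31 = 81 left.
August 1870 has 31 days: 81 − 31 = 50 left.
September 1870 has 30 days: 50 − 30 = 20 left.
20 days into October 1870 → October 20, 1870.

October 20, 1870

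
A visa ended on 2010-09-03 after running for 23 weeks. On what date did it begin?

Subtracting 23 weeks = 161 days from September 3, 2010.
Going back 3 days from September 3, 2010 reaches the end of the previous month; 161 − 3 = 158 left.
August 2010 has 31 days: 158 − 31 = 127 left.
July 2010 has 31 days: 127 − 31 = 96 left.
June 2010 has 30 days: 96 − 30 = 66 left.
May 2010 has 31 days: 66 − 31 = 35 left.
April 2010 has 30 days: 35 − 30 = 5 left.
March 2010 has 31 days; 31 − 5 = 26 → March 26, 2010.

March 26, 2010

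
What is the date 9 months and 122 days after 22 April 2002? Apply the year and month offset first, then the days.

Adding 9 months and 122 days from April 22, 2002: first the month/year part, then the days.
month 4 + 9 = 13, which is month 1 of year 2003 → January 2003.
Day 22 is valid in January, giving January 22, 2003.
Now add 122 days from January 22, 2003.
January has 31 days, so 31 − 22 = 9 days remain after January 22, 2003; 122 − 9 = 113 left.
February 2003 has 28 days (2003 is not a leap year): 113 − 28 = 85 left.
March 2003 has 31 days: 85 − 31 = 54 left.
April 2003 has 30 days: 54 − 30 = 24 left.
24 days into May 2003 → May 24, 2003.

May 24, 2003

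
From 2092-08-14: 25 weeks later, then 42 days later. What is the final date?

March 19, 2093

Adding 25 weeks (= 175 days) from August 14, 2092:
August has 31 days, so 31 − 14 = 17 days remain after August 14, 2092; 175 − 17 = 158 left.
September 2092 has 30 days: 158 − 30 = 128 left.
October 2092 has 31 days: 128 − 31 = 97 left.
November 2092 has 30 days: 97 − 30 = 67 left.
December 2092 has 31 days: 67 − 31 = 36 left.
January 2093 has 31 days: 36 − 31 = 5 left.
5 days into February 2093 → February 5, 2093.
Advancing 42 days from February 5, 2093:
February has 28 days, so 28 − 5 = 23 days remain after February 5, 2093; 42 − 23 = 19 left.
19 days into March 2093 → March 19, 2093.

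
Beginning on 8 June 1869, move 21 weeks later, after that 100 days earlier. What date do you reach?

July 25, 1869

Counting forward 21 weeks (= 147 days) from June 8, 1869:
June has 30 days, so 30 − 8 = 22 days remain after June 8, 1869; 147 − 22 = 125 left.
July 1869 has 31 days: 125 − 31 = 94 left.
August 1869 has 31 days: 94 − 31 = 63 left.
September 1869 has 30 days: 63 − 30 = 33 left.
October 1869 has 31 days: 33 − 31 = 2 left.
2 days into November 1869 → November 2, 1869.
Subtracting 100 days from November 2, 1869:
Going back 2 days from November 2, 1869 reaches the end of the previous month; 100 − 2 = 98 left.
October 1869 has 31 days: 98 − 31 = 67 left.
September 1869 has 30 days: 67 − 30 = 37 left.
August 1869 has 31 days: 37 − 31 = 6 left.
July 1869 has 31 days; 31 − 6 = 25 → July 25, 1869.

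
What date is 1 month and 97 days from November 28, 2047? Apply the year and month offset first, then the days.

Counting forward 1 month and 97 days from November 28, 2047: first the month/year part, then the days.
month 11 + 1 = 12 → December 2047.
Day 28 is valid in December, giving December 28, 2047.
Now add 97 days from December 28, 2047.
December has 31 days, so 31 − 28 = 3 days remain after December 28, 2047; 97 − 3 = 94 left.
January 2048 has 31 days: 94 − 31 = 63 left.
February 2048 has 29 days (2048 is a leap year): 63 − 29 = 34 left.
March 2048 has 31 days: 34 − 31 = 3 left.
3 days into April 2048 → April 3, 2048.

April 3, 2048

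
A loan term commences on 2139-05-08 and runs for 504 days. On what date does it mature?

September 23, 2140

Adding 504 days from May 8, 2139.
May has 31 days, so 31 − 8 = 23 days remain after May 8, 2139; 504 − 23 = 481 left.
June 2139 has 30 days: 481 − 30 = 451 left.
July 2139 has 31 days: 451 − 31 = 420 left.
August 2139 has 31 days: 420 − 31 = 389 left.
September 2139 has 30 days: 389 − 30 = 359 left.
October 2139 has 31 days: 359 − 31 = 328 left.
November 2139 has 30 days: 328 − 30 = 298 left.
December 2139 has 31 days: 298 − 31 = 267 left.
January 2140 has 31 days: 267 − 31 = 236 left.
February 2140 has 29 days (2140 is a leap year): 236 − 29 = 207 left.
March 2140 has 31 days: 207 − 31 = 176 left.
April 2140 has 30 days: 176 − 30 = 146 left.
May 2140 has 31 days: 146 − 31 = 115 left.
June 2140 has 30 days: 115 − 30 = 85 left.
July 2140 has 31 days: 85 − 31 = 54 left.
August 2140 has 31 days: 54 − 31 = 23 left.
23 days into September 2140 → September 23, 2140.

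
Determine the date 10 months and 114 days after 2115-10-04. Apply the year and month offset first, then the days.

November 26, 2116

Adding 10 months and 114 days from October 4, 2115: first the month/year part, then the days.
month 10 + 10 = 20, which is month 8 of year 2116 → August 2116.
Day 4 is valid in August, giving August 4, 2116.
Now add 114 days from August 4, 2116.
August has 31 days, so 31 − 4 = 27 days remain after August 4, 2116; 114 − 27 = 87 left.
September 2116 has 30 days: 87 − 30 = 57 left.
October 2116 has 31 days: 57 − 31 = 26 left.
26 days into November 2116 → November 26, 2116.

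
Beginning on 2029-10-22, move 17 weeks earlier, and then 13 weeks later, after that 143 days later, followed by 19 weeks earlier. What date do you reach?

Going back 17 weeks (= 119 days) from October 22, 2029:
Going back 22 days from October 22, 2029 reaches the end of the previous month; 119 − 22 = 97 left.
September 2029 has 30 days: 97 − 30 = 67 left.
August 2029 has 31 days: 67 − 31 = 36 left.
July 2029 has 31 days: 36 − 31 = 5 left.
June 2029 has 30 days; 30 − 5 = 25 → June 25, 2029.
Advancing 13 weeks (= 91 days) from June 25, 2029:
June has 30 days, so 30 − 25 = 5 days remain after June 25, 2029; 91 − 5 = 86 left.
July 2029 has 31 days: 86 − 31 = 55 left.
August 2029 has 31 days: 55 − 31 = 24 left.
24 days into September 2029 → September 24, 2029.
Adding 143 days from September 24, 2029:
September has 30 days, so 30 − 24 = 6 days remain after September 24, 2029; 143 − 6 = 137 left.
October 2029 has 31 days: 137 − 31 = 106 left.
November 2029 has 30 days: 106 − 30 = 76 left.
December 2029 has 31 days: 76 − 31 = 45 left.
January 2030 has 31 days: 45 − 31 = 14 left.
14 days into February 2030 → February 14, 2030.
Going back 19 weeks (= 133 days) from February 14, 2030:
Going back 14 days from February 14, 2030 reaches the end of the previous month; 133 − 14 = 119 left.
January 2030 has 31 days: 119 − 31 = 88 left.
December 2029 has 31 days: 88 − 31 = 57 left.
November 2029 has 30 days: 57 − 30 = 27 left.
October 2029 has 31 days; 31 − 27 = 4 → October 4, 2029.

October 4, 2029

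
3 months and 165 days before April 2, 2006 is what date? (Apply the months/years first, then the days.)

Counting back 3 months and 165 days from April 2, 2006: first the month/year part, then the days.
month 4 − 3 = 1 → January 2006.
Day 2 is valid in January, giving January 2, 2006.
Now subtract 165 days from January 2, 2006.
Going back 2 days from January 2, 2006 reaches the end of the previous month; 165 − 2 = 163 left.
December 2005 has 31 days: 163 − 31 = 132 left.
November 2005 has 30 days: 132 − 30 = 102 left.
October 2005 has 31 days: 102 − 31 = 71 left.
September 2005 has 30 days: 71 − 30 = 41 left.
August 2005 has 31 days: 41 − 31 = 10 left.
July 2005 has 31 days; 31 − 10 = 21 → July 21, 2005.

July 21, 2005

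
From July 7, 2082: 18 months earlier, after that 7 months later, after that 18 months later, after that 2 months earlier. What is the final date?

Subtracting 18 months from July 7, 2082:
month 7 − 18 = -11, which is month 1 of year 2081 → January 2081.
Day 7 is valid in January, giving January 7, 2081.
Advancing 7 months from January 7, 2081:
month 1 + 7 = 8 → August 2081.
Day 7 is valid in August, giving August 7, 2081.
Counting forward 18 months from August 7, 2081:
month 8 + 18 = 26, which is month 2 of year 2083 → February 2083.
Day 7 is valid in February, giving February 7, 2083.
Going back 2 months from February 7, 2083:
month 2 − 2 = 0, which is month 12 of year 2082 → December 2082.
Day 7 is valid in December, giving December 7, 2082.

December 7, 2082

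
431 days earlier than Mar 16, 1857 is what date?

January 10, 1856

Going back 431 days from March 16, 1857.
Going back 16 days from March 16, 1857 reaches the end of the previous month; 431 − 16 = 415 left.
February 1857 has 28 days (1857 is not a leap year): 415 − 28 = 387 left.
January 1857 has 31 days: 387 − 31 = 356 left.
December 1856 has 31 days: 356 − 31 = 325 left.
November 1856 has 30 days: 325 − 30 = 295 left.
October 1856 has 31 days: 295 − 31 = 264 left.
September 1856 has 30 days: 264 − 30 = 234 left.
August 1856 has 31 days: 234 − 31 = 203 left.
July 1856 has 31 days: 203 − 31 = 172 left.
June 1856 has 30 days: 172 − 30 = 142 left.
May 1856 has 31 days: 142 − 31 = 111 left.
April 1856 has 30 days: 111 − 30 = 81 left.
March 1856 has 31 days: 81 − 31 = 50 left.
February 1856 has 29 days (1856 is a leap year): 50 − 29 = 21 left.
January 1856 has 31 days; 31 − 21 = 10 → January 10, 1856.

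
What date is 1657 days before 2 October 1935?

March 20, 1931

Subtracting 1657 days from October 2, 1935.
Going back 2 days from October 2, 1935 reaches the end of the previous month; 1657 − 2 = 1655 left.
September 1935 has 30 days: 1655 − 30 = 1625 left.
August 1935 has 31 days: 1625 − 31 = 1594 left.
July 1935 has 31 days: 1594 − 31 = 1563 left.
June 1935 has 30 days: 1563 − 30 = 1533 left.
May 1935 has 31 days: 1533 − 31 = 1502 left.
April 1935 has 30 days: 1502 − 30 = 1472 left.
March 1935 has 31 days: 1472 − 31 = 1441 left.
February 1935 has 28 days (1935 is not a leap year): 1441 − 28 = 1413 left.
January 1935 has 31 days: 1413 − 31 = 1382 left.
December 1934 has 31 days: 1382 − 31 = 1351 left.
November 1934 has 30 days: 1351 − 30 = 1321 left.
October 1934 has 31 days: 1321 − 31 = 1290 left.
September 1934 has 30 days: 1290 − 30 = 1260 left.
August 1934 has 31 days: 1260 − 31 = 1229 left.
July 1934 has 31 days: 1229 − 31 = 1198 left.
June 1934 has 30 days: 1198 − 30 = 1168 left.
May 1934 has 31 days: 1168 − 31 = 1137 left.
April 1934 has 30 days: 1137 − 30 = 1107 left.
March 1934 has 31 days: 1107 − 31 = 1076 left.
February 1934 has 28 days (1934 is not a leap year): 1076 − 28 = 1048 left.
January 1934 has 31 days: 1048 − 31 = 1017 left.
December 1933 has 31 days: 1017 − 31 = 986 left.
November 1933 has 30 days: 986 − 30 = 956 left.
October 1933 has 31 days: 956 − 31 = 925 left.
September 1933 has 30 days: 925 − 30 = 895 left.
August 1933 has 31 days: 895 − 31 = 864 left.
July 1933 has 31 days: 864 − 31 = 833 left.
June 1933 has 30 days: 833 − 30 = 803 left.
May 1933 has 31 days: 803 − 31 = 772 left.
April 1933 has 30 days: 772 − 30 = 742 left.
March 1933 has 31 days: 742 − 31 = 711 left.
February 1933 has 28 days (1933 is not a leap year): 711 − 28 = 683 left.
January 1933 has 31 days: 683 − 31 = 652 left.
December 1932 has 31 days: 652 − 31 = 621 left.
November 1932 has 30 days: 621 − 30 = 591 left.
October 1932 has 31 days: 591 − 31 = 560 left.
September 1932 has 30 days: 560 − 30 = 530 left.
August 1932 has 31 days: 530 − 31 = 499 left.
July 1932 has 31 days: 499 − 31 = 468 left.
June 1932 has 30 days: 468 − 30 = 438 left.
May 1932 has 31 days: 438 − 31 = 407 left.
April 1932 has 30 days: 407 − 30 = 377 left.
March 1932 has 31 days: 377 − 31 = 346 left.
February 1932 has 29 days (1932 is a leap year): 346 − 29 = 317 left.
January 1932 has 31 days: 317 − 31 = 286 left.
December 1931 has 31 days: 286 − 31 = 255 left.
November 1931 has 30 days: 255 − 30 = 225 left.
October 1931 has 31 days: 225 − 31 = 194 left.
September 1931 has 30 days: 194 − 30 = 164 left.
August 1931 has 31 days: 164 − 31 = 133 left.
July 1931 has 31 days: 133 − 31 = 102 left.
June 1931 has 30 days: 102 − 30 = 72 left.
May 1931 has 31 days: 72 − 31 = 41 left.
April 1931 has 30 days: 41 − 30 = 11 left.
March 1931 has 31 days; 31 − 11 = 20 → March 20, 1931.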